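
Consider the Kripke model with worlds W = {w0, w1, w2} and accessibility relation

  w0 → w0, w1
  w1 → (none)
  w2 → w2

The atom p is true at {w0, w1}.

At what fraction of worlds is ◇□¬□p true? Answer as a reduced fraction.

w0: successors {w0, w1}; □¬□p there: w0:F, w1:T. ✓
w1: no successors, so ◇□¬□p fails. ✗
w2: successors {w2}; □¬□p there: w2:T. ✓
That's 2 of 3 worlds, so 2/3.

2/3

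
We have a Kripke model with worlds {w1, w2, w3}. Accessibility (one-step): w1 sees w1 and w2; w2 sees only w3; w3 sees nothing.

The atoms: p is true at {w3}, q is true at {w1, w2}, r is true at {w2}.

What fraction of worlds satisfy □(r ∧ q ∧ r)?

w1: successors {w1, w2}; r ∧ q ∧ r there: w1:F, w2:T. ✗
w2: successors {w3}; r ∧ q ∧ r there: w3:F. ✗
w3: no successors, so □(r ∧ q ∧ r) holds vacuously. ✓
That's 1 of 3 worlds, so 1/3.

1/3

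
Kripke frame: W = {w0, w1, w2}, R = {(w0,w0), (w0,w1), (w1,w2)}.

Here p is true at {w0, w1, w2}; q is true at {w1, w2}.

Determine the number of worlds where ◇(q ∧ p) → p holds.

w0: ◇(q ∧ p) is T, p is T. ✓
w1: ◇(q ∧ p) is T, p is T. ✓
w2: ◇(q ∧ p) is F, p is T. ✓
Satisfying worlds: {w0, w1, w2}.

3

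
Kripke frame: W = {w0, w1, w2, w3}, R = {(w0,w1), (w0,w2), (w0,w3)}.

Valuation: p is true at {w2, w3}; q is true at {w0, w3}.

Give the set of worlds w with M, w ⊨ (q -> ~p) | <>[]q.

w0: q -> ~p is T, <>[]q is T. ✓
w1: q -> ~p is T, <>[]q is F. ✓
w2: q -> ~p is T, <>[]q is F. ✓
w3: q -> ~p is F, <>[]q is F. ✗

{w0, w1, w2}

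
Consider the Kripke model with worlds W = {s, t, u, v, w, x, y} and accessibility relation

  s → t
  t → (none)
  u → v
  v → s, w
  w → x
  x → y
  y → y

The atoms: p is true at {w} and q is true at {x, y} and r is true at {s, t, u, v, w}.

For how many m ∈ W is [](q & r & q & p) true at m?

s: successors {t}; q & r & q & p there: t:F. ✗
t: no successors, so [](q & r & q & p) holds vacuously. ✓
u: successors {v}; q & r & q & p there: v:F. ✗
v: successors {s, w}; q & r & q & p there: s:F, w:F. ✗
w: successors {x}; q & r & q & p there: x:F. ✗
x: successors {y}; q & r & q & p there: y:F. ✗
y: successors {y}; q & r & q & p there: y:F. ✗
Satisfying worlds: {t}.

1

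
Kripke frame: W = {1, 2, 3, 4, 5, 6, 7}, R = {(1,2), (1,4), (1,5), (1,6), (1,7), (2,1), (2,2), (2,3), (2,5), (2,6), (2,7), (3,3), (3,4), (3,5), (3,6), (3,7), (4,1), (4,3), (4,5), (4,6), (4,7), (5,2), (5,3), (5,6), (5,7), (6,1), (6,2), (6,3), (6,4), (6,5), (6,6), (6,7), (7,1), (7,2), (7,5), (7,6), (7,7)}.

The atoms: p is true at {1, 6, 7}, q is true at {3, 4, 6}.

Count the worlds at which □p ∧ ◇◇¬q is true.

1: □p is F, ◇◇¬q is T. ✗
2: □p is F, ◇◇¬q is T. ✗
3: □p is F, ◇◇¬q is T. ✗
4: □p is F, ◇◇¬q is T. ✗
5: □p is F, ◇◇¬q is T. ✗
6: □p is F, ◇◇¬q is T. ✗
7: □p is F, ◇◇¬q is T. ✗
Satisfying worlds: ∅.

0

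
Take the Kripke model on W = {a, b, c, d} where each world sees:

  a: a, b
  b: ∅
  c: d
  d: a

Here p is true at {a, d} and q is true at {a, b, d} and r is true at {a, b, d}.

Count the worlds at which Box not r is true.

a: successors {a, b}; not r there: a:F, b:F. ✗
b: no successors, so Box not r holds vacuously. ✓
c: successors {d}; not r there: d:F. ✗
d: successors {a}; not r there: a:F. ✗
Satisfying worlds: {b}.

1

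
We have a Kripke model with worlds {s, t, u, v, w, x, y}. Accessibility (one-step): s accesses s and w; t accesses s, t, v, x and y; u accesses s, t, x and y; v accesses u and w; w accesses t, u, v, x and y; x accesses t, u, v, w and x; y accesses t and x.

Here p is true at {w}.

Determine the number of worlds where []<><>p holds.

s: successors {s, w}; <><>p there: s:T, w:T. ✓
t: successors {s, t, v, x, y}; <><>p there: s:T, t:T, v:F, x:T, y:T. ✗
u: successors {s, t, x, y}; <><>p there: s:T, t:T, x:T, y:T. ✓
v: successors {u, w}; <><>p there: u:T, w:T. ✓
w: successors {t, u, v, x, y}; <><>p there: t:T, u:T, v:F, x:T, y:T. ✗
x: successors {t, u, v, w, x}; <><>p there: t:T, u:T, v:F, w:T, x:T. ✗
y: successors {t, x}; <><>p there: t:T, x:T. ✓
Satisfying worlds: {s, u, v, y}.

4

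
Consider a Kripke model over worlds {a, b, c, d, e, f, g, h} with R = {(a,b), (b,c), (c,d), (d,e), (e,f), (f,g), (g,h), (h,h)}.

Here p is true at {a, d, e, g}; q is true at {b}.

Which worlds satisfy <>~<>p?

{a, d, f, g, h}

a: successors {b}; ~<>p there: b:T. ✓
b: successors {c}; ~<>p there: c:F. ✗
c: successors {d}; ~<>p there: d:F. ✗
d: successors {e}; ~<>p there: e:T. ✓
e: successors {f}; ~<>p there: f:F. ✗
f: successors {g}; ~<>p there: g:T. ✓
g: successors {h}; ~<>p there: h:T. ✓
h: successors {h}; ~<>p there: h:T. ✓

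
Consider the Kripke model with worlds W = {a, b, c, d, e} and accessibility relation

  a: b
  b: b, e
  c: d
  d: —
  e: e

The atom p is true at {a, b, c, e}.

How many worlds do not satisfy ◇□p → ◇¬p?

3

a: ◇□p is T, ◇¬p is F. ✗
b: ◇□p is T, ◇¬p is F. ✗
c: ◇□p is T, ◇¬p is T. ✓
d: ◇□p is F, ◇¬p is F. ✓
e: ◇□p is T, ◇¬p is F. ✗
Satisfying worlds: {c, d}.
So ◇□p → ◇¬p fails at the other 3 worlds.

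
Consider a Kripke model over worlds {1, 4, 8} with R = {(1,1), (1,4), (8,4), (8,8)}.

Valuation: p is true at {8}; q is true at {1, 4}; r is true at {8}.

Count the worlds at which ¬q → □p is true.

2

1: ¬q is F, □p is F. ✓
4: ¬q is F, □p is T. ✓
8: ¬q is T, □p is F. ✗
Satisfying worlds: {1, 4}.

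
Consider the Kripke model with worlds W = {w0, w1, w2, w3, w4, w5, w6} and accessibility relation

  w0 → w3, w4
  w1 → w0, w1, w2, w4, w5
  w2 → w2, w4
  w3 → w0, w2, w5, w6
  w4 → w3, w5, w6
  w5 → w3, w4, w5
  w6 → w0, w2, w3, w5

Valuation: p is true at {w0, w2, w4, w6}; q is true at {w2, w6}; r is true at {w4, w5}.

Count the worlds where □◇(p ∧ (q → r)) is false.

4

w0: successors {w3, w4}; ◇(p ∧ (q → r)) there: w3:T, w4:F. ✗
w1: successors {w0, w1, w2, w4, w5}; ◇(p ∧ (q → r)) there: w0:T, w1:T, w2:T, w4:F, w5:T. ✗
w2: successors {w2, w4}; ◇(p ∧ (q → r)) there: w2:T, w4:F. ✗
w3: successors {w0, w2, w5, w6}; ◇(p ∧ (q → r)) there: w0:T, w2:T, w5:T, w6:T. ✓
w4: successors {w3, w5, w6}; ◇(p ∧ (q → r)) there: w3:T, w5:T, w6:T. ✓
w5: successors {w3, w4, w5}; ◇(p ∧ (q → r)) there: w3:T, w4:F, w5:T. ✗
w6: successors {w0, w2, w3, w5}; ◇(p ∧ (q → r)) there: w0:T, w2:T, w3:T, w5:T. ✓
Satisfying worlds: {w3, w4, w6}.
So □◇(p ∧ (q → r)) fails at the other 4 worlds.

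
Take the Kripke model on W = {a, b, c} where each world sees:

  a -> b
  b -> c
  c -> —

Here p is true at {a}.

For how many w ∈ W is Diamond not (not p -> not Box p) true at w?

1

a: successors {b}; not (not p -> not Box p) there: b:F. ✗
b: successors {c}; not (not p -> not Box p) there: c:T. ✓
c: no successors, so Diamond not (not p -> not Box p) fails. ✗
Satisfying worlds: {b}.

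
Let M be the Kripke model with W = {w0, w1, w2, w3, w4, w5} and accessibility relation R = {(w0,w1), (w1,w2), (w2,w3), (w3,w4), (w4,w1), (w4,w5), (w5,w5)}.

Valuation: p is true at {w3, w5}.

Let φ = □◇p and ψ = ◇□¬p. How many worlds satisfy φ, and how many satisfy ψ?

For □◇p:
w0: successors {w1}; ◇p there: w1:F. ✗
w1: successors {w2}; ◇p there: w2:T. ✓
w2: successors {w3}; ◇p there: w3:F. ✗
w3: successors {w4}; ◇p there: w4:T. ✓
w4: successors {w1, w5}; ◇p there: w1:F, w5:T. ✗
w5: successors {w5}; ◇p there: w5:T. ✓
— 3 worlds.
For ◇□¬p:
w0: successors {w1}; □¬p there: w1:T. ✓
w1: successors {w2}; □¬p there: w2:F. ✗
w2: successors {w3}; □¬p there: w3:T. ✓
w3: successors {w4}; □¬p there: w4:F. ✗
w4: successors {w1, w5}; □¬p there: w1:T, w5:F. ✓
w5: successors {w5}; □¬p there: w5:F. ✗
— 3 worlds.

3 and 3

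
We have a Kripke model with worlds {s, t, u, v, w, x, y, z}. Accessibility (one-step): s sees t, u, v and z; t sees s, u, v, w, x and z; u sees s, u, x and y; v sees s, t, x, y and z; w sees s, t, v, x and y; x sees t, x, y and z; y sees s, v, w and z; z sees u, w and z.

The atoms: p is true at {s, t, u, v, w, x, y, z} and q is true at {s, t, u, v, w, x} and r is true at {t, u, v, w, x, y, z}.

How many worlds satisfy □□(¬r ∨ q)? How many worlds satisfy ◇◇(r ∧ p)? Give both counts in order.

For □□(¬r ∨ q):
s: successors {t, u, v, z}; □(¬r ∨ q) there: t:F, u:F, v:F, z:F. ✗
t: successors {s, u, v, w, x, z}; □(¬r ∨ q) there: s:F, u:F, v:F, w:F, x:F, z:F. ✗
u: successors {s, u, x, y}; □(¬r ∨ q) there: s:F, u:F, x:F, y:F. ✗
v: successors {s, t, x, y, z}; □(¬r ∨ q) there: s:F, t:F, x:F, y:F, z:F. ✗
w: successors {s, t, v, x, y}; □(¬r ∨ q) there: s:F, t:F, v:F, x:F, y:F. ✗
x: successors {t, x, y, z}; □(¬r ∨ q) there: t:F, x:F, y:F, z:F. ✗
y: successors {s, v, w, z}; □(¬r ∨ q) there: s:F, v:F, w:F, z:F. ✗
z: successors {u, w, z}; □(¬r ∨ q) there: u:F, w:F, z:F. ✗
— 0 worlds.
For ◇◇(r ∧ p):
s: successors {t, u, v, z}; ◇(r ∧ p) there: t:T, u:T, v:T, z:T. ✓
t: successors {s, u, v, w, x, z}; ◇(r ∧ p) there: s:T, u:T, v:T, w:T, x:T, z:T. ✓
u: successors {s, u, x, y}; ◇(r ∧ p) there: s:T, u:T, x:T, y:T. ✓
v: successors {s, t, x, y, z}; ◇(r ∧ p) there: s:T, t:T, x:T, y:T, z:T. ✓
w: successors {s, t, v, x, y}; ◇(r ∧ p) there: s:T, t:T, v:T, x:T, y:T. ✓
x: successors {t, x, y, z}; ◇(r ∧ p) there: t:T, x:T, y:T, z:T. ✓
y: successors {s, v, w, z}; ◇(r ∧ p) there: s:T, v:T, w:T, z:T. ✓
z: successors {u, w, z}; ◇(r ∧ p) there: u:T, w:T, z:T. ✓
— 8 worlds.

0 and 8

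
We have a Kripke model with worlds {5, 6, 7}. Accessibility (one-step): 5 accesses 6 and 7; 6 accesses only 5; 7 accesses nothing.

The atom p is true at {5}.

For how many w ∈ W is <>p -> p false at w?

1

5: <>p is F, p is T. ✓
6: <>p is T, p is F. ✗
7: <>p is F, p is F. ✓
Satisfying worlds: {5, 7}.
So <>p -> p fails at the other 1 world.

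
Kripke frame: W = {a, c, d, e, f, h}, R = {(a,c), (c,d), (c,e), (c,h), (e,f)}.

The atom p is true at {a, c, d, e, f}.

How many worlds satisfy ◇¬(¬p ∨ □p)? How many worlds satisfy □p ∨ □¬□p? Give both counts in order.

1 and 5

For ◇¬(¬p ∨ □p):
a: successors {c}; ¬(¬p ∨ □p) there: c:T. ✓
c: successors {d, e, h}; ¬(¬p ∨ □p) there: d:F, e:F, h:F. ✗
d: no successors, so ◇¬(¬p ∨ □p) fails. ✗
e: successors {f}; ¬(¬p ∨ □p) there: f:F. ✗
f: no successors, so ◇¬(¬p ∨ □p) fails. ✗
h: no successors, so ◇¬(¬p ∨ □p) fails. ✗
— 1 world.
For □p ∨ □¬□p:
a: □p is T, □¬□p is T. ✓
c: □p is F, □¬□p is F. ✗
d: □p is T, □¬□p is T. ✓
e: □p is T, □¬□p is F. ✓
f: □p is T, □¬□p is T. ✓
h: □p is T, □¬□p is T. ✓
— 5 worlds.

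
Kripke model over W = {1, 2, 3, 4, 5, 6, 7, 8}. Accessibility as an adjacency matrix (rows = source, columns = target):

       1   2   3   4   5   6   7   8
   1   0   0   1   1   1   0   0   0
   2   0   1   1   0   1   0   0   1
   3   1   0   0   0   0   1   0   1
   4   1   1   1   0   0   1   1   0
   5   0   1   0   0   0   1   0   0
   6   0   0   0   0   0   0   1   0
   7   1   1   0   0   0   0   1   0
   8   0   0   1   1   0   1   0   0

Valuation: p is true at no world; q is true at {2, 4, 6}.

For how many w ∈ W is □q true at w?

1: successors {3, 4, 5}; q there: 3:F, 4:T, 5:F. ✗
2: successors {2, 3, 5, 8}; q there: 2:T, 3:F, 5:F, 8:F. ✗
3: successors {1, 6, 8}; q there: 1:F, 6:T, 8:F. ✗
4: successors {1, 2, 3, 6, 7}; q there: 1:F, 2:T, 3:F, 6:T, 7:F. ✗
5: successors {2, 6}; q there: 2:T, 6:T. ✓
6: successors {7}; q there: 7:F. ✗
7: successors {1, 2, 7}; q there: 1:F, 2:T, 7:F. ✗
8: successors {3, 4, 6}; q there: 3:F, 4:T, 6:T. ✗
Satisfying worlds: {5}.

1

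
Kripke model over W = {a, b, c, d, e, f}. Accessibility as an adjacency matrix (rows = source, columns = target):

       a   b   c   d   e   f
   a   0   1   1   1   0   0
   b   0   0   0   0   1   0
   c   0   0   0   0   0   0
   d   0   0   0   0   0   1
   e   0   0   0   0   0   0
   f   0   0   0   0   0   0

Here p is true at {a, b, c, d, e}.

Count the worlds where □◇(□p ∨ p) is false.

3

a: successors {b, c, d}; ◇(□p ∨ p) there: b:T, c:F, d:T. ✗
b: successors {e}; ◇(□p ∨ p) there: e:F. ✗
c: no successors, so □◇(□p ∨ p) holds vacuously. ✓
d: successors {f}; ◇(□p ∨ p) there: f:F. ✗
e: no successors, so □◇(□p ∨ p) holds vacuously. ✓
f: no successors, so □◇(□p ∨ p) holds vacuously. ✓
Satisfying worlds: {c, e, f}.
So □◇(□p ∨ p) fails at the other 3 worlds.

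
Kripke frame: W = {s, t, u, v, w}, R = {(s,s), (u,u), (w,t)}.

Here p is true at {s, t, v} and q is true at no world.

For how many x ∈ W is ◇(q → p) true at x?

3

s: successors {s}; q → p there: s:T. ✓
t: no successors, so ◇(q → p) fails. ✗
u: successors {u}; q → p there: u:T. ✓
v: no successors, so ◇(q → p) fails. ✗
w: successors {t}; q → p there: t:T. ✓
Satisfying worlds: {s, u, w}.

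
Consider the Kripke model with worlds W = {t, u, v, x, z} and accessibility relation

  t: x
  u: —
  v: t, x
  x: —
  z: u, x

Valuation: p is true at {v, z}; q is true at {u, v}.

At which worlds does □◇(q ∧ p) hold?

{u, x}

t: successors {x}; ◇(q ∧ p) there: x:F. ✗
u: no successors, so □◇(q ∧ p) holds vacuously. ✓
v: successors {t, x}; ◇(q ∧ p) there: t:F, x:F. ✗
x: no successors, so □◇(q ∧ p) holds vacuously. ✓
z: successors {u, x}; ◇(q ∧ p) there: u:F, x:F. ✗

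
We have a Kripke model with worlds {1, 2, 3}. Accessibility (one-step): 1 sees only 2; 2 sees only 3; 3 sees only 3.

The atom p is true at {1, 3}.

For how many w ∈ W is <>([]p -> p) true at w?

2

1: successors {2}; []p -> p there: 2:F. ✗
2: successors {3}; []p -> p there: 3:T. ✓
3: successors {3}; []p -> p there: 3:T. ✓
Satisfying worlds: {2, 3}.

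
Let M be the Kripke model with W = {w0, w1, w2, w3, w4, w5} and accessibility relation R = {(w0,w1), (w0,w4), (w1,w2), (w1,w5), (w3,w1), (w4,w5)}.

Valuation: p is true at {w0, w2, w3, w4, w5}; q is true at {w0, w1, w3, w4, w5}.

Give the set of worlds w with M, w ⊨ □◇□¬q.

w0: successors {w1, w4}; ◇□¬q there: w1:T, w4:T. ✓
w1: successors {w2, w5}; ◇□¬q there: w2:F, w5:F. ✗
w2: no successors, so □◇□¬q holds vacuously. ✓
w3: successors {w1}; ◇□¬q there: w1:T. ✓
w4: successors {w5}; ◇□¬q there: w5:F. ✗
w5: no successors, so □◇□¬q holds vacuously. ✓

{w0, w2, w3, w5}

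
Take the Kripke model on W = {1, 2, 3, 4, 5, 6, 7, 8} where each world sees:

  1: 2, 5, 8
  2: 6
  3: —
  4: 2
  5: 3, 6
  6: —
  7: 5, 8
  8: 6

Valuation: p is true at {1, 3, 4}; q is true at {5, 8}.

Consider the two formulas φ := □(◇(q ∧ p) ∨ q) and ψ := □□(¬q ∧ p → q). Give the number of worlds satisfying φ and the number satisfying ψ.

3 and 6

For □(◇(q ∧ p) ∨ q):
1: successors {2, 5, 8}; ◇(q ∧ p) ∨ q there: 2:F, 5:T, 8:T. ✗
2: successors {6}; ◇(q ∧ p) ∨ q there: 6:F. ✗
3: no successors, so □(◇(q ∧ p) ∨ q) holds vacuously. ✓
4: successors {2}; ◇(q ∧ p) ∨ q there: 2:F. ✗
5: successors {3, 6}; ◇(q ∧ p) ∨ q there: 3:F, 6:F. ✗
6: no successors, so □(◇(q ∧ p) ∨ q) holds vacuously. ✓
7: successors {5, 8}; ◇(q ∧ p) ∨ q there: 5:T, 8:T. ✓
8: successors {6}; ◇(q ∧ p) ∨ q there: 6:F. ✗
— 3 worlds.
For □□(¬q ∧ p → q):
1: successors {2, 5, 8}; □(¬q ∧ p → q) there: 2:T, 5:F, 8:T. ✗
2: successors {6}; □(¬q ∧ p → q) there: 6:T. ✓
3: no successors, so □□(¬q ∧ p → q) holds vacuously. ✓
4: successors {2}; □(¬q ∧ p → q) there: 2:T. ✓
5: successors {3, 6}; □(¬q ∧ p → q) there: 3:T, 6:T. ✓
6: no successors, so □□(¬q ∧ p → q) holds vacuously. ✓
7: successors {5, 8}; □(¬q ∧ p → q) there: 5:F, 8:T. ✗
8: successors {6}; □(¬q ∧ p → q) there: 6:T. ✓
— 6 worlds.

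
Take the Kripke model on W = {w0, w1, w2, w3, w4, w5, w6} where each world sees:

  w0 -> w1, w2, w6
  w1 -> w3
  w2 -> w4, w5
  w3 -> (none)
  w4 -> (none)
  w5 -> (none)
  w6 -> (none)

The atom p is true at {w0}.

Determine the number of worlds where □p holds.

4

w0: successors {w1, w2, w6}; p there: w1:F, w2:F, w6:F. ✗
w1: successors {w3}; p there: w3:F. ✗
w2: successors {w4, w5}; p there: w4:F, w5:F. ✗
w3: no successors, so □p holds vacuously. ✓
w4: no successors, so □p holds vacuously. ✓
w5: no successors, so □p holds vacuously. ✓
w6: no successors, so □p holds vacuously. ✓
Satisfying worlds: {w3, w4, w5, w6}.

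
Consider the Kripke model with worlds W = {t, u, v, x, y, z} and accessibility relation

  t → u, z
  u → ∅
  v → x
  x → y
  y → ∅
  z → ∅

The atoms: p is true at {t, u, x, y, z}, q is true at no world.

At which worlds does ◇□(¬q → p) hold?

t: successors {u, z}; □(¬q → p) there: u:T, z:T. ✓
u: no successors, so ◇□(¬q → p) fails. ✗
v: successors {x}; □(¬q → p) there: x:T. ✓
x: successors {y}; □(¬q → p) there: y:T. ✓
y: no successors, so ◇□(¬q → p) fails. ✗
z: no successors, so ◇□(¬q → p) fails. ✗

{t, v, x}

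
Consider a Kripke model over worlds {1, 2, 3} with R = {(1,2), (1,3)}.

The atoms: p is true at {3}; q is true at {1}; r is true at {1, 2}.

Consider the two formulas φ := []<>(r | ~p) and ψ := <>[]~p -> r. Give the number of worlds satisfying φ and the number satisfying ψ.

For []<>(r | ~p):
1: successors {2, 3}; <>(r | ~p) there: 2:F, 3:F. ✗
2: no successors, so []<>(r | ~p) holds vacuously. ✓
3: no successors, so []<>(r | ~p) holds vacuously. ✓
— 2 worlds.
For <>[]~p -> r:
1: <>[]~p is T, r is T. ✓
2: <>[]~p is F, r is T. ✓
3: <>[]~p is F, r is F. ✓
— 3 worlds.

2 and 3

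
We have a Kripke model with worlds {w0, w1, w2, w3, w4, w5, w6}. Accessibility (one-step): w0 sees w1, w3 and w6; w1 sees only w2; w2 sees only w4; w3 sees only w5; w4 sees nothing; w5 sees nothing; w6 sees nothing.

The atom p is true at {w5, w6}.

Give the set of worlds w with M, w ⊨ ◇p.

w0: successors {w1, w3, w6}; p there: w1:F, w3:F, w6:T. ✓
w1: successors {w2}; p there: w2:F. ✗
w2: successors {w4}; p there: w4:F. ✗
w3: successors {w5}; p there: w5:T. ✓
w4: no successors, so ◇p fails. ✗
w5: no successors, so ◇p fails. ✗
w6: no successors, so ◇p fails. ✗

{w0, w3}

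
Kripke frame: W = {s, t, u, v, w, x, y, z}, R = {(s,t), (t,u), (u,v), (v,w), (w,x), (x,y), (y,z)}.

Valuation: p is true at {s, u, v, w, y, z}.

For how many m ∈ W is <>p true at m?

s: successors {t}; p there: t:F. ✗
t: successors {u}; p there: u:T. ✓
u: successors {v}; p there: v:T. ✓
v: successors {w}; p there: w:T. ✓
w: successors {x}; p there: x:F. ✗
x: successors {y}; p there: y:T. ✓
y: successors {z}; p there: z:T. ✓
z: no successors, so <>p fails. ✗
Satisfying worlds: {t, u, v, x, y}.

5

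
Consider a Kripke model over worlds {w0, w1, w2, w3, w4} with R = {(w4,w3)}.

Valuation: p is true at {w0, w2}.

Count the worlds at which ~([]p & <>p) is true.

5

w0: []p & <>p is F. ✓
w1: []p & <>p is F. ✓
w2: []p & <>p is F. ✓
w3: []p & <>p is F. ✓
w4: []p & <>p is F. ✓
Satisfying worlds: {w0, w1, w2, w3, w4}.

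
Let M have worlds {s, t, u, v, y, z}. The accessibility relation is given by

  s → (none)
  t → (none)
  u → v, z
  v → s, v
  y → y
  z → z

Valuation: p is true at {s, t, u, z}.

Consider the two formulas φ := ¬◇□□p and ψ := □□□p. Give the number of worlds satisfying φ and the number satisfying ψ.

For ¬◇□□p:
s: ◇□□p is F. ✓
t: ◇□□p is F. ✓
u: ◇□□p is T. ✗
v: ◇□□p is T. ✗
y: ◇□□p is F. ✓
z: ◇□□p is T. ✗
— 3 worlds.
For □□□p:
s: no successors, so □□□p holds vacuously. ✓
t: no successors, so □□□p holds vacuously. ✓
u: successors {v, z}; □□p there: v:F, z:T. ✗
v: successors {s, v}; □□p there: s:T, v:F. ✗
y: successors {y}; □□p there: y:F. ✗
z: successors {z}; □□p there: z:T. ✓
— 3 worlds.

3 and 3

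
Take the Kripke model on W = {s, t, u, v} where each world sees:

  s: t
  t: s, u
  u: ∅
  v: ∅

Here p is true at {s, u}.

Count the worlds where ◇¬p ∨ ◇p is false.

2

s: ◇¬p is T, ◇p is F. ✓
t: ◇¬p is F, ◇p is T. ✓
u: ◇¬p is F, ◇p is F. ✗
v: ◇¬p is F, ◇p is F. ✗
Satisfying worlds: {s, t}.
So ◇¬p ∨ ◇p fails at the other 2 worlds.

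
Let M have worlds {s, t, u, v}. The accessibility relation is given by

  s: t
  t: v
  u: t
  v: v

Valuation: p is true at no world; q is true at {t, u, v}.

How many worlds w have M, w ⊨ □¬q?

s: successors {t}; ¬q there: t:F. ✗
t: successors {v}; ¬q there: v:F. ✗
u: successors {t}; ¬q there: t:F. ✗
v: successors {v}; ¬q there: v:F. ✗
Satisfying worlds: ∅.

0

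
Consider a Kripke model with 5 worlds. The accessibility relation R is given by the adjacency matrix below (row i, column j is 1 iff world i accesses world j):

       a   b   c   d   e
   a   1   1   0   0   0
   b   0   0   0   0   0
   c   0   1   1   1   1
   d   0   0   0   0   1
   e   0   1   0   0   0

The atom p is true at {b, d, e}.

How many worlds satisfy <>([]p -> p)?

a: successors {a, b}; []p -> p there: a:T, b:T. ✓
b: no successors, so <>([]p -> p) fails. ✗
c: successors {b, c, d, e}; []p -> p there: b:T, c:T, d:T, e:T. ✓
d: successors {e}; []p -> p there: e:T. ✓
e: successors {b}; []p -> p there: b:T. ✓
Satisfying worlds: {a, c, d, e}.

4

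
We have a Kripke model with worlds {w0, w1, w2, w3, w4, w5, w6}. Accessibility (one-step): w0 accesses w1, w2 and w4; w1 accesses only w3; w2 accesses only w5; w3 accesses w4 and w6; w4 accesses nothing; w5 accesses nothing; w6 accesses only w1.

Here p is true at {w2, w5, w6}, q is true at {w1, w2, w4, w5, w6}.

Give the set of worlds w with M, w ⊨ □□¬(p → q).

{w2, w4, w5}

w0: successors {w1, w2, w4}; □¬(p → q) there: w1:F, w2:F, w4:T. ✗
w1: successors {w3}; □¬(p → q) there: w3:F. ✗
w2: successors {w5}; □¬(p → q) there: w5:T. ✓
w3: successors {w4, w6}; □¬(p → q) there: w4:T, w6:F. ✗
w4: no successors, so □□¬(p → q) holds vacuously. ✓
w5: no successors, so □□¬(p → q) holds vacuously. ✓
w6: successors {w1}; □¬(p → q) there: w1:F. ✗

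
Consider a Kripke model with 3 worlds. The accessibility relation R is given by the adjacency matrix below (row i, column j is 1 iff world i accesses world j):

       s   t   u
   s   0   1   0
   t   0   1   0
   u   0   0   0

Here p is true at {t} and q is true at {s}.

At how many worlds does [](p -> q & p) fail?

2

s: successors {t}; p -> q & p there: t:F. ✗
t: successors {t}; p -> q & p there: t:F. ✗
u: no successors, so [](p -> q & p) holds vacuously. ✓
Satisfying worlds: {u}.
So [](p -> q & p) fails at the other 2 worlds.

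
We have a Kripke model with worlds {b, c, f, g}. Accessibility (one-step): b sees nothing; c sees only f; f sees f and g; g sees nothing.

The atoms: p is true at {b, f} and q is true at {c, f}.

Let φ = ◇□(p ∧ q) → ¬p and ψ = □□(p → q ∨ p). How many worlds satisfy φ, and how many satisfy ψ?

3 and 4

For ◇□(p ∧ q) → ¬p:
b: ◇□(p ∧ q) is F, ¬p is F. ✓
c: ◇□(p ∧ q) is F, ¬p is T. ✓
f: ◇□(p ∧ q) is T, ¬p is F. ✗
g: ◇□(p ∧ q) is F, ¬p is T. ✓
— 3 worlds.
For □□(p → q ∨ p):
b: no successors, so □□(p → q ∨ p) holds vacuously. ✓
c: successors {f}; □(p → q ∨ p) there: f:T. ✓
f: successors {f, g}; □(p → q ∨ p) there: f:T, g:T. ✓
g: no successors, so □□(p → q ∨ p) holds vacuously. ✓
— 4 worlds.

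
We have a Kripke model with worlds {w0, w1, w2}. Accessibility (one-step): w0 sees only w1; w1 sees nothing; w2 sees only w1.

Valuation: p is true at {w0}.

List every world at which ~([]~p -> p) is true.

w0: []~p -> p is T. ✗
w1: []~p -> p is F. ✓
w2: []~p -> p is F. ✓

{w1, w2}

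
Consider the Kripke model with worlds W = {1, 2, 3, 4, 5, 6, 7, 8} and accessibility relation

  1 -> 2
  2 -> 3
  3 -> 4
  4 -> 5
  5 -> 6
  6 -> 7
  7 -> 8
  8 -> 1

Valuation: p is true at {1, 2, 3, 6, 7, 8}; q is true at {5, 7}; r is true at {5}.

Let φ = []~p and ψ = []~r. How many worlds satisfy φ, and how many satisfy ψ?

For []~p:
1: successors {2}; ~p there: 2:F. ✗
2: successors {3}; ~p there: 3:F. ✗
3: successors {4}; ~p there: 4:T. ✓
4: successors {5}; ~p there: 5:T. ✓
5: successors {6}; ~p there: 6:F. ✗
6: successors {7}; ~p there: 7:F. ✗
7: successors {8}; ~p there: 8:F. ✗
8: successors {1}; ~p there: 1:F. ✗
— 2 worlds.
For []~r:
1: successors {2}; ~r there: 2:T. ✓
2: successors {3}; ~r there: 3:T. ✓
3: successors {4}; ~r there: 4:T. ✓
4: successors {5}; ~r there: 5:F. ✗
5: successors {6}; ~r there: 6:T. ✓
6: successors {7}; ~r there: 7:T. ✓
7: successors {8}; ~r there: 8:T. ✓
8: successors {1}; ~r there: 1:T. ✓
— 7 worlds.

2 and 7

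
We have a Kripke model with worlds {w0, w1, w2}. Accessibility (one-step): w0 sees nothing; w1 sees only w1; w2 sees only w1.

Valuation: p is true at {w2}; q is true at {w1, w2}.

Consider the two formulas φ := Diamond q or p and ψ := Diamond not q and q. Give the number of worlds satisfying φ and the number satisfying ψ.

For Diamond q or p:
w0: Diamond q is F, p is F. ✗
w1: Diamond q is T, p is F. ✓
w2: Diamond q is T, p is T. ✓
— 2 worlds.
For Diamond not q and q:
w0: Diamond not q is F, q is F. ✗
w1: Diamond not q is F, q is T. ✗
w2: Diamond not q is F, q is T. ✗
— 0 worlds.

2 and 0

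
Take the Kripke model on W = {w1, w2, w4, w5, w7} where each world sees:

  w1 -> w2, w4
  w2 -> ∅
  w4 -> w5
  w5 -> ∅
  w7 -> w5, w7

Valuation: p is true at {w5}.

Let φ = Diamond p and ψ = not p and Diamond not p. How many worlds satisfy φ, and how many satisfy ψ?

For Diamond p:
w1: successors {w2, w4}; p there: w2:F, w4:F. ✗
w2: no successors, so Diamond p fails. ✗
w4: successors {w5}; p there: w5:T. ✓
w5: no successors, so Diamond p fails. ✗
w7: successors {w5, w7}; p there: w5:T, w7:F. ✓
— 2 worlds.
For not p and Diamond not p:
w1: not p is T, Diamond not p is T. ✓
w2: not p is T, Diamond not p is F. ✗
w4: not p is T, Diamond not p is F. ✗
w5: not p is F, Diamond not p is F. ✗
w7: not p is T, Diamond not p is T. ✓
— 2 worlds.

2 and 2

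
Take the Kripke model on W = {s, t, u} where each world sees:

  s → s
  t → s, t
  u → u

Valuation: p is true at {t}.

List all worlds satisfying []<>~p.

s: successors {s}; <>~p there: s:T. ✓
t: successors {s, t}; <>~p there: s:T, t:T. ✓
u: successors {u}; <>~p there: u:T. ✓

{s, t, u}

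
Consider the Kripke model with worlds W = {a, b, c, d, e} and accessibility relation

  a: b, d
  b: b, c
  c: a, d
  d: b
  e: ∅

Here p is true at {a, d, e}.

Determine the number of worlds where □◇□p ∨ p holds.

a: □◇□p is F, p is T. ✓
b: □◇□p is F, p is F. ✗
c: □◇□p is F, p is F. ✗
d: □◇□p is T, p is T. ✓
e: □◇□p is T, p is T. ✓
Satisfying worlds: {a, d, e}.

3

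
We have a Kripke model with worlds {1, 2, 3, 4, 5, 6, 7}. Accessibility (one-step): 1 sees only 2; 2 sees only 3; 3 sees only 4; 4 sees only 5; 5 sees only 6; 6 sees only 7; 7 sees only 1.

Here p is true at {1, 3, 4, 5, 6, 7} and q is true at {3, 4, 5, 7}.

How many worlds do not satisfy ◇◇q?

3

1: successors {2}; ◇q there: 2:T. ✓
2: successors {3}; ◇q there: 3:T. ✓
3: successors {4}; ◇q there: 4:T. ✓
4: successors {5}; ◇q there: 5:F. ✗
5: successors {6}; ◇q there: 6:T. ✓
6: successors {7}; ◇q there: 7:F. ✗
7: successors {1}; ◇q there: 1:F. ✗
Satisfying worlds: {1, 2, 3, 5}.
So ◇◇q fails at the other 3 worlds.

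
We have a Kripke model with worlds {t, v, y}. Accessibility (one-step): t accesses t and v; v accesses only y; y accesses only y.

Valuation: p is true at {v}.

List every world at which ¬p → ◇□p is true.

t: ¬p is T, ◇□p is F. ✗
v: ¬p is F, ◇□p is F. ✓
y: ¬p is T, ◇□p is F. ✗

{v}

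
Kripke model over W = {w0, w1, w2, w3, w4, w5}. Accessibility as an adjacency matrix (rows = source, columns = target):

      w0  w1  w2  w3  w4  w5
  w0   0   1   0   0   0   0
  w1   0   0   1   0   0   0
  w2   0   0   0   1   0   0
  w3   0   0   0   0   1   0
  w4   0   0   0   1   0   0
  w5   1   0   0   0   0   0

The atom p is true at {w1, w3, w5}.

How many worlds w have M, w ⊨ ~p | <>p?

3

w0: ~p is T, <>p is T. ✓
w1: ~p is F, <>p is F. ✗
w2: ~p is T, <>p is T. ✓
w3: ~p is F, <>p is F. ✗
w4: ~p is T, <>p is T. ✓
w5: ~p is F, <>p is F. ✗
Satisfying worlds: {w0, w2, w4}.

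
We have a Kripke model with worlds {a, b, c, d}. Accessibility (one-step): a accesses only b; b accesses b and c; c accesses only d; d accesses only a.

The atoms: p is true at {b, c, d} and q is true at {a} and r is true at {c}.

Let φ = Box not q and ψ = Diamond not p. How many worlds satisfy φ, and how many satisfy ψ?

3 and 1

For Box not q:
a: successors {b}; not q there: b:T. ✓
b: successors {b, c}; not q there: b:T, c:T. ✓
c: successors {d}; not q there: d:T. ✓
d: successors {a}; not q there: a:F. ✗
— 3 worlds.
For Diamond not p:
a: successors {b}; not p there: b:F. ✗
b: successors {b, c}; not p there: b:F, c:F. ✗
c: successors {d}; not p there: d:F. ✗
d: successors {a}; not p there: a:T. ✓
— 1 world.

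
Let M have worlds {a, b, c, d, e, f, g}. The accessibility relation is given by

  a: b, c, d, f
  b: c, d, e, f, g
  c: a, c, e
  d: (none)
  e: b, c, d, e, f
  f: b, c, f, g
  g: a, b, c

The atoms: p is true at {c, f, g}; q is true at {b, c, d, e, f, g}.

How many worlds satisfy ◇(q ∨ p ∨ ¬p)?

6

a: successors {b, c, d, f}; q ∨ p ∨ ¬p there: b:T, c:T, d:T, f:T. ✓
b: successors {c, d, e, f, g}; q ∨ p ∨ ¬p there: c:T, d:T, e:T, f:T, g:T. ✓
c: successors {a, c, e}; q ∨ p ∨ ¬p there: a:T, c:T, e:T. ✓
d: no successors, so ◇(q ∨ p ∨ ¬p) fails. ✗
e: successors {b, c, d, e, f}; q ∨ p ∨ ¬p there: b:T, c:T, d:T, e:T, f:T. ✓
f: successors {b, c, f, g}; q ∨ p ∨ ¬p there: b:T, c:T, f:T, g:T. ✓
g: successors {a, b, c}; q ∨ p ∨ ¬p there: a:T, b:T, c:T. ✓
Satisfying worlds: {a, b, c, e, f, g}.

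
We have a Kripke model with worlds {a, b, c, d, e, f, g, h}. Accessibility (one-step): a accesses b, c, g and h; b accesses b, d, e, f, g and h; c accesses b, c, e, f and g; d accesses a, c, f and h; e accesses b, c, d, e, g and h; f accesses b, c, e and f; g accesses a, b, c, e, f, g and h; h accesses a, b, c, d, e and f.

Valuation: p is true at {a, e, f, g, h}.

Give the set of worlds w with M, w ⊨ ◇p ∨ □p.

{a, b, c, d, e, f, g, h}

a: ◇p is T, □p is F. ✓
b: ◇p is T, □p is F. ✓
c: ◇p is T, □p is F. ✓
d: ◇p is T, □p is F. ✓
e: ◇p is T, □p is F. ✓
f: ◇p is T, □p is F. ✓
g: ◇p is T, □p is F. ✓
h: ◇p is T, □p is F. ✓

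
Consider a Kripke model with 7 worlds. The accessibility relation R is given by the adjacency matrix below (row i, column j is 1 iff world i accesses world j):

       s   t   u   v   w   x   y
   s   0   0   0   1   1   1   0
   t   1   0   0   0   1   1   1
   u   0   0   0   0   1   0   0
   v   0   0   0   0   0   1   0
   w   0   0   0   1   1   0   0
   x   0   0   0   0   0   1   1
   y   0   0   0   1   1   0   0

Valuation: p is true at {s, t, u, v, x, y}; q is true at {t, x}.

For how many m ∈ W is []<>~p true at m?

s: successors {v, w, x}; <>~p there: v:F, w:T, x:F. ✗
t: successors {s, w, x, y}; <>~p there: s:T, w:T, x:F, y:T. ✗
u: successors {w}; <>~p there: w:T. ✓
v: successors {x}; <>~p there: x:F. ✗
w: successors {v, w}; <>~p there: v:F, w:T. ✗
x: successors {x, y}; <>~p there: x:F, y:T. ✗
y: successors {v, w}; <>~p there: v:F, w:T. ✗
Satisfying worlds: {u}.

1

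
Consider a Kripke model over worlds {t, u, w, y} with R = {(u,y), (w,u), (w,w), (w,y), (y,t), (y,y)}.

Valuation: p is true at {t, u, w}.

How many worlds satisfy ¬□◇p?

2

t: □◇p is T. ✗
u: □◇p is T. ✗
w: □◇p is F. ✓
y: □◇p is F. ✓
Satisfying worlds: {w, y}.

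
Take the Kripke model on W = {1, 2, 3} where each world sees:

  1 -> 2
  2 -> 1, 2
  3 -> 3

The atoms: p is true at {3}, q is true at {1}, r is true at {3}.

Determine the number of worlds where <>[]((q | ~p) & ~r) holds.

1: successors {2}; []((q | ~p) & ~r) there: 2:T. ✓
2: successors {1, 2}; []((q | ~p) & ~r) there: 1:T, 2:T. ✓
3: successors {3}; []((q | ~p) & ~r) there: 3:F. ✗
Satisfying worlds: {1, 2}.

2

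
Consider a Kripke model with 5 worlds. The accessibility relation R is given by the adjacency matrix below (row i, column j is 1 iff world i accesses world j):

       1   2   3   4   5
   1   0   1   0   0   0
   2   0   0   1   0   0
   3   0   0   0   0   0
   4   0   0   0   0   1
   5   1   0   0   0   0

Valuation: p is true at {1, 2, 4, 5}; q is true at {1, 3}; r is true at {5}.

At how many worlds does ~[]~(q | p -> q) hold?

1: []~(q | p -> q) is T. ✗
2: []~(q | p -> q) is F. ✓
3: []~(q | p -> q) is T. ✗
4: []~(q | p -> q) is T. ✗
5: []~(q | p -> q) is F. ✓
Satisfying worlds: {2, 5}.

2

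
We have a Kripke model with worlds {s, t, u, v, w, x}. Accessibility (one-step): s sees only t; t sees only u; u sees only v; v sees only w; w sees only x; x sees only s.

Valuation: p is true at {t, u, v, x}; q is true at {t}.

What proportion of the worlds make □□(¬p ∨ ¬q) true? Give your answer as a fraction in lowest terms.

5/6

s: successors {t}; □(¬p ∨ ¬q) there: t:T. ✓
t: successors {u}; □(¬p ∨ ¬q) there: u:T. ✓
u: successors {v}; □(¬p ∨ ¬q) there: v:T. ✓
v: successors {w}; □(¬p ∨ ¬q) there: w:T. ✓
w: successors {x}; □(¬p ∨ ¬q) there: x:T. ✓
x: successors {s}; □(¬p ∨ ¬q) there: s:F. ✗
That's 5 of 6 worlds, so 5/6.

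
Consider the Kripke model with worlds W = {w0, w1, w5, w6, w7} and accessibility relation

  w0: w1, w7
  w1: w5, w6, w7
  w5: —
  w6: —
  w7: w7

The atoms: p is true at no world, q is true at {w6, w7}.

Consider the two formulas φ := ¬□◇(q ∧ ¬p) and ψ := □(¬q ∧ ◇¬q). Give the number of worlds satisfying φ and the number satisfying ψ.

For ¬□◇(q ∧ ¬p):
w0: □◇(q ∧ ¬p) is T. ✗
w1: □◇(q ∧ ¬p) is F. ✓
w5: □◇(q ∧ ¬p) is T. ✗
w6: □◇(q ∧ ¬p) is T. ✗
w7: □◇(q ∧ ¬p) is T. ✗
— 1 world.
For □(¬q ∧ ◇¬q):
w0: successors {w1, w7}; ¬q ∧ ◇¬q there: w1:T, w7:F. ✗
w1: successors {w5, w6, w7}; ¬q ∧ ◇¬q there: w5:F, w6:F, w7:F. ✗
w5: no successors, so □(¬q ∧ ◇¬q) holds vacuously. ✓
w6: no successors, so □(¬q ∧ ◇¬q) holds vacuously. ✓
w7: successors {w7}; ¬q ∧ ◇¬q there: w7:F. ✗
— 2 worlds.

1 and 2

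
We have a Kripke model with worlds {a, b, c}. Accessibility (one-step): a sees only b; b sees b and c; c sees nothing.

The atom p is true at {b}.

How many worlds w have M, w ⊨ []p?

2

a: successors {b}; p there: b:T. ✓
b: successors {b, c}; p there: b:T, c:F. ✗
c: no successors, so []p holds vacuously. ✓
Satisfying worlds: {a, c}.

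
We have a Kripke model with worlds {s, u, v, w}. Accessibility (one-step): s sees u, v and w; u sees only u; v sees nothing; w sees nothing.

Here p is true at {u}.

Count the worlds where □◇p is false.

s: successors {u, v, w}; ◇p there: u:T, v:F, w:F. ✗
u: successors {u}; ◇p there: u:T. ✓
v: no successors, so □◇p holds vacuously. ✓
w: no successors, so □◇p holds vacuously. ✓
Satisfying worlds: {u, v, w}.
So □◇p fails at the other 1 world.

1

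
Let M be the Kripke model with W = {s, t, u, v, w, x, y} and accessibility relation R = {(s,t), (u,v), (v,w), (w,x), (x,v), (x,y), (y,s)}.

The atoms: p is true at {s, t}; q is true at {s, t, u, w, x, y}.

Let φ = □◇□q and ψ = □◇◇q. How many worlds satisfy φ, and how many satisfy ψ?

5 and 5

For □◇□q:
s: successors {t}; ◇□q there: t:F. ✗
t: no successors, so □◇□q holds vacuously. ✓
u: successors {v}; ◇□q there: v:T. ✓
v: successors {w}; ◇□q there: w:F. ✗
w: successors {x}; ◇□q there: x:T. ✓
x: successors {v, y}; ◇□q there: v:T, y:T. ✓
y: successors {s}; ◇□q there: s:T. ✓
— 5 worlds.
For □◇◇q:
s: successors {t}; ◇◇q there: t:F. ✗
t: no successors, so □◇◇q holds vacuously. ✓
u: successors {v}; ◇◇q there: v:T. ✓
v: successors {w}; ◇◇q there: w:T. ✓
w: successors {x}; ◇◇q there: x:T. ✓
x: successors {v, y}; ◇◇q there: v:T, y:T. ✓
y: successors {s}; ◇◇q there: s:F. ✗
— 5 worlds.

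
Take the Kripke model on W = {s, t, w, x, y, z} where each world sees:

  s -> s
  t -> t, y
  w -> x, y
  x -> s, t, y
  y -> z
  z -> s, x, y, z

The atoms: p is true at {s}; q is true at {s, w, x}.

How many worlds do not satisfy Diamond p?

3

s: successors {s}; p there: s:T. ✓
t: successors {t, y}; p there: t:F, y:F. ✗
w: successors {x, y}; p there: x:F, y:F. ✗
x: successors {s, t, y}; p there: s:T, t:F, y:F. ✓
y: successors {z}; p there: z:F. ✗
z: successors {s, x, y, z}; p there: s:T, x:F, y:F, z:F. ✓
Satisfying worlds: {s, x, z}.
So Diamond p fails at the other 3 worlds.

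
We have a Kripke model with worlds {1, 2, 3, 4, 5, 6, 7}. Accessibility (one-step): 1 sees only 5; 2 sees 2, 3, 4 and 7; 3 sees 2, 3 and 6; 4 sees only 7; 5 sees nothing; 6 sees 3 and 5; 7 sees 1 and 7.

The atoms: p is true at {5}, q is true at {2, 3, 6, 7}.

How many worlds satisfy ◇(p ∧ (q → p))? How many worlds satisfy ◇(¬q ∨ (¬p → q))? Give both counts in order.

2 and 6

For ◇(p ∧ (q → p)):
1: successors {5}; p ∧ (q → p) there: 5:T. ✓
2: successors {2, 3, 4, 7}; p ∧ (q → p) there: 2:F, 3:F, 4:F, 7:F. ✗
3: successors {2, 3, 6}; p ∧ (q → p) there: 2:F, 3:F, 6:F. ✗
4: successors {7}; p ∧ (q → p) there: 7:F. ✗
5: no successors, so ◇(p ∧ (q → p)) fails. ✗
6: successors {3, 5}; p ∧ (q → p) there: 3:F, 5:T. ✓
7: successors {1, 7}; p ∧ (q → p) there: 1:F, 7:F. ✗
— 2 worlds.
For ◇(¬q ∨ (¬p → q)):
1: successors {5}; ¬q ∨ (¬p → q) there: 5:T. ✓
2: successors {2, 3, 4, 7}; ¬q ∨ (¬p → q) there: 2:T, 3:T, 4:T, 7:T. ✓
3: successors {2, 3, 6}; ¬q ∨ (¬p → q) there: 2:T, 3:T, 6:T. ✓
4: successors {7}; ¬q ∨ (¬p → q) there: 7:T. ✓
5: no successors, so ◇(¬q ∨ (¬p → q)) fails. ✗
6: successors {3, 5}; ¬q ∨ (¬p → q) there: 3:T, 5:T. ✓
7: successors {1, 7}; ¬q ∨ (¬p → q) there: 1:T, 7:T. ✓
— 6 worlds.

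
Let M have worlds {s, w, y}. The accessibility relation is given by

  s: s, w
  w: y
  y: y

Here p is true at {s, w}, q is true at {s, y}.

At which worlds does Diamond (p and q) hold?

s: successors {s, w}; p and q there: s:T, w:F. ✓
w: successors {y}; p and q there: y:F. ✗
y: successors {y}; p and q there: y:F. ✗

{s}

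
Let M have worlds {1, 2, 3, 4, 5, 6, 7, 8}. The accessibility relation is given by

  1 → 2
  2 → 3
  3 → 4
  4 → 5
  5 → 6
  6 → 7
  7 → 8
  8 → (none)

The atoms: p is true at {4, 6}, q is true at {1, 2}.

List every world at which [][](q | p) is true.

1: successors {2}; [](q | p) there: 2:F. ✗
2: successors {3}; [](q | p) there: 3:T. ✓
3: successors {4}; [](q | p) there: 4:F. ✗
4: successors {5}; [](q | p) there: 5:T. ✓
5: successors {6}; [](q | p) there: 6:F. ✗
6: successors {7}; [](q | p) there: 7:F. ✗
7: successors {8}; [](q | p) there: 8:T. ✓
8: no successors, so [][](q | p) holds vacuously. ✓

{2, 4, 7, 8}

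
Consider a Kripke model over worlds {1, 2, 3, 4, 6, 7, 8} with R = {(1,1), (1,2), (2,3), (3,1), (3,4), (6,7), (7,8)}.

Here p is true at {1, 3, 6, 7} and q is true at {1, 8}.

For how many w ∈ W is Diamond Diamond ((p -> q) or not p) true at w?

4

1: successors {1, 2}; Diamond ((p -> q) or not p) there: 1:T, 2:F. ✓
2: successors {3}; Diamond ((p -> q) or not p) there: 3:T. ✓
3: successors {1, 4}; Diamond ((p -> q) or not p) there: 1:T, 4:F. ✓
4: no successors, so Diamond Diamond ((p -> q) or not p) fails. ✗
6: successors {7}; Diamond ((p -> q) or not p) there: 7:T. ✓
7: successors {8}; Diamond ((p -> q) or not p) there: 8:F. ✗
8: no successors, so Diamond Diamond ((p -> q) or not p) fails. ✗
Satisfying worlds: {1, 2, 3, 6}.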